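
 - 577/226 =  - 577/226 = -2.55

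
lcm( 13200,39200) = 1293600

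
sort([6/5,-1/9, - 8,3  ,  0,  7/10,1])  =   [  -  8 , - 1/9, 0,7/10,1 , 6/5,3]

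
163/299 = 163/299 = 0.55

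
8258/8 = 4129/4 = 1032.25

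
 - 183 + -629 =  - 812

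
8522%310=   152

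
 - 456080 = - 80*5701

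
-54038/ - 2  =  27019 + 0/1 = 27019.00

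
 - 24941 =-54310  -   - 29369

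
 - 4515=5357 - 9872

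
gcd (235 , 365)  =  5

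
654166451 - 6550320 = 647616131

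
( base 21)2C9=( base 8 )2167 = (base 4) 101313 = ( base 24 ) 1NF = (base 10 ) 1143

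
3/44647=3/44647 = 0.00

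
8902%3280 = 2342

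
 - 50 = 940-990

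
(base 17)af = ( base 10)185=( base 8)271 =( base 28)6h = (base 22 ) 89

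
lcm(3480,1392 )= 6960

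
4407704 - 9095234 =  - 4687530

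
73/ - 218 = -73/218 = -0.33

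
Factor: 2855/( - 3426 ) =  - 2^(  -  1 )*3^(- 1)*5^1 = - 5/6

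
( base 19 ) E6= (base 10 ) 272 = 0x110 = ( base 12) 1A8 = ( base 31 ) 8o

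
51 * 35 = 1785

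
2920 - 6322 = -3402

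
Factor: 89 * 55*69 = 337755 = 3^1*5^1*11^1*23^1 * 89^1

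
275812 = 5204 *53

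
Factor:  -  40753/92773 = - 83^1  *113^( - 1) *491^1 * 821^( - 1 )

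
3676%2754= 922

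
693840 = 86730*8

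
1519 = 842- - 677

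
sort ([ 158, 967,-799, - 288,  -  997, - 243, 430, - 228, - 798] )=[ - 997, - 799, - 798, - 288, - 243, - 228,  158, 430,967 ] 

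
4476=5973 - 1497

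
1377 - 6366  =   - 4989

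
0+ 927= 927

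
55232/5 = 55232/5= 11046.40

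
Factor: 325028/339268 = 11^1 * 83^1*953^( - 1)= 913/953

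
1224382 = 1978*619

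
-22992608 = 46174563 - 69167171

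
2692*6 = 16152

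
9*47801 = 430209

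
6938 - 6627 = 311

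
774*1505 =1164870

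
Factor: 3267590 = 2^1*5^1*67^1 * 4877^1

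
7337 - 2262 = 5075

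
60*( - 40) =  - 2400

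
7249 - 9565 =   -  2316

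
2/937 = 2/937 = 0.00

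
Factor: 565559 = 565559^1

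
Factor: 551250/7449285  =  36750/496619= 2^1*3^1*5^3*7^2 * 73^( - 1 ) * 6803^(-1 )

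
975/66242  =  975/66242 = 0.01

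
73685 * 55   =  4052675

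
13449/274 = 49 + 23/274= 49.08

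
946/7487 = 946/7487 = 0.13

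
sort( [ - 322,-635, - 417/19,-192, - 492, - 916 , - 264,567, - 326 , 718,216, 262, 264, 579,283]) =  [-916,-635,-492, - 326, - 322, - 264, - 192, - 417/19 , 216, 262, 264, 283,567,579, 718 ] 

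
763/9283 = 763/9283 = 0.08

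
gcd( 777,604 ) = 1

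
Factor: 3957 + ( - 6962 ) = -3005 = -  5^1*601^1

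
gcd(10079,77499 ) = 1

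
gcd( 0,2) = 2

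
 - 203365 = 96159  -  299524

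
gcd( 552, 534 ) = 6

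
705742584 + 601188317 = 1306930901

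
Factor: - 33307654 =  -2^1*113^1*293^1*503^1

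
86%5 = 1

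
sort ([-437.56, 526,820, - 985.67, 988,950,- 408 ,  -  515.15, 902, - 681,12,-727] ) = [ - 985.67, - 727, - 681,  -  515.15, -437.56, - 408, 12,526, 820,902, 950,988 ] 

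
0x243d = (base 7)36022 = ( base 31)9k8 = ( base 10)9277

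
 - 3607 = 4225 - 7832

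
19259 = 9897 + 9362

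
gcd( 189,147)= 21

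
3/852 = 1/284=0.00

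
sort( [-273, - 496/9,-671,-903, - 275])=[-903, - 671  ,  -  275, - 273, - 496/9] 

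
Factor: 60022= 2^1*30011^1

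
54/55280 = 27/27640 = 0.00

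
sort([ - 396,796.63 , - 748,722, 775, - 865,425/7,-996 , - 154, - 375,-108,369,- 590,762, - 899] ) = [ - 996, - 899, - 865,- 748, - 590, - 396, - 375, - 154, - 108,425/7,369,722,  762,  775,796.63]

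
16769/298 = 16769/298 =56.27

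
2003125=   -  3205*( - 625 )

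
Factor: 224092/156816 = 463/324 = 2^( - 2 )*3^( - 4)*463^1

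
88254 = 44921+43333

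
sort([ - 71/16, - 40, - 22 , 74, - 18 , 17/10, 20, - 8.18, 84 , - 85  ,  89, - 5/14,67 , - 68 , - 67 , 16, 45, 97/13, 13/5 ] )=[ - 85, -68 , - 67, - 40, -22, - 18, - 8.18,  -  71/16, - 5/14 , 17/10, 13/5,97/13, 16,20 , 45, 67 , 74,84,89]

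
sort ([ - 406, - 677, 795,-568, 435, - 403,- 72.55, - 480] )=[ - 677, - 568,-480 ,-406,-403,-72.55,435,795]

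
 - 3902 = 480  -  4382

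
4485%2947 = 1538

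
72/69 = 24/23 = 1.04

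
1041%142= 47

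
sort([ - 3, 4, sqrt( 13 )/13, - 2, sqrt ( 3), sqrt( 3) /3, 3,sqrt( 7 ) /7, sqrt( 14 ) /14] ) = [ - 3, - 2 , sqrt(14 ) /14,sqrt(13)/13,sqrt (7)/7, sqrt( 3 ) /3, sqrt( 3 ),3, 4 ]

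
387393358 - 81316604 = 306076754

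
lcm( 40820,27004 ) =1755260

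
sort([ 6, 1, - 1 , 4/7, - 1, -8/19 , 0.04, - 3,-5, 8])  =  [- 5, - 3, - 1, - 1, -8/19, 0.04, 4/7, 1,6, 8 ] 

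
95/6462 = 95/6462 = 0.01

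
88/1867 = 88/1867 = 0.05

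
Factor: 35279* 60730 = 2142493670 = 2^1*5^1 * 6073^1*35279^1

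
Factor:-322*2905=-2^1*5^1*7^2*23^1*83^1 = - 935410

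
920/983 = 920/983 = 0.94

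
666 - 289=377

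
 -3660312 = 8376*( - 437 ) 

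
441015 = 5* 88203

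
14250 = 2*7125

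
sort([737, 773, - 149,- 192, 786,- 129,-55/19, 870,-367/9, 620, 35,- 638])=[ - 638 , - 192, - 149, - 129,-367/9, - 55/19 , 35, 620, 737, 773, 786,870 ] 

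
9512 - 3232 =6280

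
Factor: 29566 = 2^1*14783^1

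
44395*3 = 133185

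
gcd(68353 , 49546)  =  1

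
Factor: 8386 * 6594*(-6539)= - 2^2*3^1*7^2*13^1*157^1*503^1*599^1 = -361588940076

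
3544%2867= 677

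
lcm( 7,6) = 42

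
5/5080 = 1/1016= 0.00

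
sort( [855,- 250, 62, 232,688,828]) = [ - 250,62,232,688,828  ,  855 ] 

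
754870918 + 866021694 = 1620892612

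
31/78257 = 31/78257  =  0.00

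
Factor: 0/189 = 0 =0^1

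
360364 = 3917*92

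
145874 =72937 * 2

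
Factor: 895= 5^1*179^1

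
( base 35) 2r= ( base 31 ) 34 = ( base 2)1100001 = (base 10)97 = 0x61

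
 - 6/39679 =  - 6/39679 = - 0.00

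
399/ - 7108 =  - 399/7108= - 0.06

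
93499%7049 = 1862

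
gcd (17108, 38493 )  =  4277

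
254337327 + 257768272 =512105599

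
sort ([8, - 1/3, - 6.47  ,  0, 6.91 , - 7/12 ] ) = [ - 6.47, -7/12, - 1/3,0, 6.91, 8 ] 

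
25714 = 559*46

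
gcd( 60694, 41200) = 2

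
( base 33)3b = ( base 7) 215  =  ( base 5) 420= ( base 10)110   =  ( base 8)156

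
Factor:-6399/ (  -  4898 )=81/62 = 2^( - 1)*3^4*31^( - 1 )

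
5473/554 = 5473/554 = 9.88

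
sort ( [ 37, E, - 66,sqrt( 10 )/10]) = [ - 66,sqrt(10) /10 , E,37]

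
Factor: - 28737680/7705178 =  - 14368840/3852589 = - 2^3*5^1*13^ ( -1)*47^1*7643^1*296353^ ( - 1 )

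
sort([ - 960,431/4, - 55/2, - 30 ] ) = [-960, -30,-55/2 , 431/4] 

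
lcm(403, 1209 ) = 1209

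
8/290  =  4/145 = 0.03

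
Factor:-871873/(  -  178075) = 5^(-2)*17^(-1 )* 61^1*419^( - 1)*14293^1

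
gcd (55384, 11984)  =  56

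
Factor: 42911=11^1 * 47^1*83^1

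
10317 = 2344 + 7973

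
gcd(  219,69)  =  3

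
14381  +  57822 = 72203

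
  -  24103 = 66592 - 90695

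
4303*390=1678170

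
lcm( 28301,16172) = 113204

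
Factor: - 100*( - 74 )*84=2^5*3^1 * 5^2*7^1*37^1 = 621600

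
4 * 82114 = 328456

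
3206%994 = 224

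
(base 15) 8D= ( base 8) 205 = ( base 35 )3s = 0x85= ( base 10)133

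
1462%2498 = 1462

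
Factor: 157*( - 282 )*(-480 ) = 2^6 * 3^2*5^1*47^1*157^1= 21251520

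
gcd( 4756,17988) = 4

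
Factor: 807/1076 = 2^( - 2)*3^1 = 3/4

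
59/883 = 59/883 = 0.07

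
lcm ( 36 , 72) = 72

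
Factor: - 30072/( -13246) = 2^2 * 3^1 *7^1*37^( - 1)=84/37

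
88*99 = 8712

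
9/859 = 9/859 = 0.01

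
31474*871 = 27413854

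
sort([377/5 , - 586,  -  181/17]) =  [ - 586,- 181/17 , 377/5]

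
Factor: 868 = 2^2 * 7^1*31^1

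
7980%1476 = 600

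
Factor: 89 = 89^1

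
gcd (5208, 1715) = 7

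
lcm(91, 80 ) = 7280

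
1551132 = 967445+583687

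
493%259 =234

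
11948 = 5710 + 6238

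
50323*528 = 26570544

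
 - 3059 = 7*(-437 )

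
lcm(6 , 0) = 0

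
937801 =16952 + 920849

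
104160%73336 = 30824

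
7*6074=42518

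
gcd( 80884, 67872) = 4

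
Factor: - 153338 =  - 2^1*43^1 * 1783^1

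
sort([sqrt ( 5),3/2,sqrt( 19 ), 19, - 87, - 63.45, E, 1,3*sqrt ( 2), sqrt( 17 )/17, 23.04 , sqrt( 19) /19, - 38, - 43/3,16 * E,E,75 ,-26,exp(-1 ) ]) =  [ -87 ,-63.45,-38, - 26, - 43/3, sqrt(19)/19,sqrt( 17)/17,exp( - 1),1, 3/2,sqrt ( 5),E,E, 3 * sqrt( 2),sqrt (19 ), 19,23.04,16* E, 75] 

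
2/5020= 1/2510 = 0.00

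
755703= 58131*13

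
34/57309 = 34/57309  =  0.00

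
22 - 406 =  - 384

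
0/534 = 0 = 0.00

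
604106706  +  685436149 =1289542855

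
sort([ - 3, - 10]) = [ - 10, - 3]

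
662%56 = 46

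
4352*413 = 1797376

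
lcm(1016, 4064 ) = 4064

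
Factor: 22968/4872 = 33/7= 3^1*7^( - 1 ) * 11^1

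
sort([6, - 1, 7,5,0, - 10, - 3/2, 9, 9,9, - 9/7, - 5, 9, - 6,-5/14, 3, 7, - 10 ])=[  -  10, - 10, - 6,-5 , - 3/2, - 9/7, - 1, - 5/14, 0, 3, 5, 6, 7, 7, 9, 9,9,9 ] 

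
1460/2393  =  1460/2393 = 0.61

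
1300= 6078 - 4778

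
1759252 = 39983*44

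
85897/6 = 14316  +  1/6=14316.17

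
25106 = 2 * 12553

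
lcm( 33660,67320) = 67320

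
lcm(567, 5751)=40257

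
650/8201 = 650/8201 = 0.08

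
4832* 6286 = 30373952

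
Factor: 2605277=139^1*18743^1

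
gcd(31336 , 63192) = 8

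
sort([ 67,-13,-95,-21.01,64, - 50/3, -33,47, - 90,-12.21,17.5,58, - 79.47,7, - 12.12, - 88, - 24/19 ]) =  [ - 95,- 90,-88, -79.47,-33 ,  -  21.01, - 50/3, - 13, -12.21,-12.12, - 24/19,7 , 17.5,47,  58,64 , 67] 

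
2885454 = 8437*342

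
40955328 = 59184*692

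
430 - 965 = - 535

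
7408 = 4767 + 2641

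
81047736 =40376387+40671349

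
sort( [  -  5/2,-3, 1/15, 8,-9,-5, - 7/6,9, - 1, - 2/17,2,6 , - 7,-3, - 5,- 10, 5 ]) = [ - 10, - 9, - 7 , - 5, - 5, - 3,  -  3 ,-5/2, - 7/6 , - 1, - 2/17,  1/15, 2, 5, 6,8,9 ] 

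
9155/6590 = 1831/1318 = 1.39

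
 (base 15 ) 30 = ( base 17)2b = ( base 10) 45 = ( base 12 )39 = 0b101101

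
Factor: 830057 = 251^1 * 3307^1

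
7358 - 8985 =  - 1627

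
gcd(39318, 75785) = 1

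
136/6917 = 136/6917  =  0.02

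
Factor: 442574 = 2^1*11^1 * 20117^1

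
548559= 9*60951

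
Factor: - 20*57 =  - 2^2*3^1*5^1 * 19^1 = - 1140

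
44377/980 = 45 + 277/980=45.28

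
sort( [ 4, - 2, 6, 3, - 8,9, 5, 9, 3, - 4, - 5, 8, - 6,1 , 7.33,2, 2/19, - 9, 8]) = [- 9,- 8, - 6, - 5, - 4,-2,  2/19, 1,2, 3 , 3, 4, 5,6 , 7.33,8 , 8,9, 9 ] 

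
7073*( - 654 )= - 4625742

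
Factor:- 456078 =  - 2^1 * 3^1* 7^1*10859^1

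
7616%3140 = 1336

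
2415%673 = 396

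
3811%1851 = 109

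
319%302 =17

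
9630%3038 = 516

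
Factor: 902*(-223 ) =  - 2^1*11^1 * 41^1*223^1 = - 201146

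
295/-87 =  - 295/87=-3.39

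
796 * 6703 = 5335588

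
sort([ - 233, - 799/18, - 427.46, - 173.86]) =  [  -  427.46, - 233, - 173.86, - 799/18]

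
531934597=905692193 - 373757596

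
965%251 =212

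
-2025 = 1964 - 3989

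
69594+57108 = 126702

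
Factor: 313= 313^1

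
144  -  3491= - 3347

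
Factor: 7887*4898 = 2^1*3^1*11^1*31^1*79^1*239^1 = 38630526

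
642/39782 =321/19891 = 0.02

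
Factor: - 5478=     -  2^1*3^1*11^1*83^1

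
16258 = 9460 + 6798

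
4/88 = 1/22= 0.05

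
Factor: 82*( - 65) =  - 5330 = -2^1*5^1*13^1*41^1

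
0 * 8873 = 0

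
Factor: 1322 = 2^1*661^1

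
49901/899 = 49901/899 = 55.51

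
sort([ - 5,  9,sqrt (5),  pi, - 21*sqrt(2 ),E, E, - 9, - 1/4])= [ - 21*sqrt( 2 ),-9, - 5, - 1/4,sqrt( 5),E, E, pi,9]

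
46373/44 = 1053  +  41/44=1053.93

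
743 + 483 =1226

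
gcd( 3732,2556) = 12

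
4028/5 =4028/5 = 805.60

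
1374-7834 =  - 6460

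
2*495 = 990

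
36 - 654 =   -  618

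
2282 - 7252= - 4970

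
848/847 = 848/847 = 1.00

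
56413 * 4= 225652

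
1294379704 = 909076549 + 385303155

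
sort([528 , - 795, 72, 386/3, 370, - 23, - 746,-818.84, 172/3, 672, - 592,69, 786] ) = [- 818.84,  -  795,-746, - 592,-23,  172/3, 69, 72, 386/3, 370,528,672,786 ] 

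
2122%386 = 192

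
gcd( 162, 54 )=54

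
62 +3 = 65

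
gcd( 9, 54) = 9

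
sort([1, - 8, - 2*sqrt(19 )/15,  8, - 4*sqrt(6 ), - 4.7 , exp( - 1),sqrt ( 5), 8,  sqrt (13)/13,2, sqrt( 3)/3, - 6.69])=[-4*sqrt( 6),-8, - 6.69, - 4.7, - 2*sqrt( 19) /15, sqrt(13)/13, exp( - 1), sqrt( 3 ) /3, 1, 2,sqrt( 5), 8, 8]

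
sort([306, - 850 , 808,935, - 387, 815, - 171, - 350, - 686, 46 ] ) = [ -850, - 686, - 387, - 350, - 171, 46, 306, 808,815,935]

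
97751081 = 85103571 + 12647510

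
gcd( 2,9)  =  1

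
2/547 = 2/547 = 0.00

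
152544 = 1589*96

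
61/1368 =61/1368 = 0.04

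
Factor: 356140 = 2^2*5^1*17807^1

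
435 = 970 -535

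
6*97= 582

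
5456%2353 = 750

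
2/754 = 1/377 = 0.00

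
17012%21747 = 17012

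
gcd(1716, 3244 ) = 4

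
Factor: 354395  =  5^1*70879^1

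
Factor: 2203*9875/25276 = 21754625/25276 =2^(- 2)*5^3*71^(  -  1 )*79^1*89^(-1 )*2203^1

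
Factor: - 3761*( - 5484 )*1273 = 26256037452 = 2^2*3^1 * 19^1* 67^1 * 457^1 * 3761^1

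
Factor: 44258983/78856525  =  5^( - 2)*11^( - 1 )* 1013^1 * 43691^1*286751^( - 1 ) 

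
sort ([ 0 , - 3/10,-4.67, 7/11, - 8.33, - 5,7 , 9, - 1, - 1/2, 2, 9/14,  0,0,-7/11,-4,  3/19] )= [  -  8.33, - 5, - 4.67,-4,-1,-7/11, - 1/2,-3/10,0, 0,0,3/19,7/11,9/14,2,7,9]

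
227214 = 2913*78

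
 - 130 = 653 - 783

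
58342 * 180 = 10501560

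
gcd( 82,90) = 2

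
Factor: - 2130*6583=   -  14021790= -2^1*3^1*  5^1*29^1 *71^1 * 227^1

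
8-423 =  - 415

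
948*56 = 53088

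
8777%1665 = 452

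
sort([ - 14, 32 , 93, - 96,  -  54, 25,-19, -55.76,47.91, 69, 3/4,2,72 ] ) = [-96, - 55.76  , -54, - 19, - 14, 3/4,2, 25, 32, 47.91, 69, 72,93]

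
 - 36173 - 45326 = -81499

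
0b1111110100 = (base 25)1FC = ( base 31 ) 11k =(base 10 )1012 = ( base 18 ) 324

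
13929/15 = 4643/5 = 928.60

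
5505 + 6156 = 11661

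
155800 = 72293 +83507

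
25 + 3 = 28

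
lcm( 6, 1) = 6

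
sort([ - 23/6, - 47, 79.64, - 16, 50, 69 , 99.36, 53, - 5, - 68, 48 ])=[ - 68, - 47,-16, - 5, - 23/6, 48, 50, 53, 69,79.64, 99.36]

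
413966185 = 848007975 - 434041790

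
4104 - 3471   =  633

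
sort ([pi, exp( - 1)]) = [exp(-1) , pi ]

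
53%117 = 53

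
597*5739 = 3426183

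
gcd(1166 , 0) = 1166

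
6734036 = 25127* 268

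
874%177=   166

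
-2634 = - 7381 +4747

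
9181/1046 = 9181/1046 =8.78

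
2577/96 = 859/32=   26.84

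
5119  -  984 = 4135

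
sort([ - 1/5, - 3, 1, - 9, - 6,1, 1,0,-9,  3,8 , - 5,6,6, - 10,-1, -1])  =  [ - 10, - 9,-9,-6,  -  5,-3 , -1,-1, - 1/5, 0,1,1,1, 3,6, 6, 8]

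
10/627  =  10/627 = 0.02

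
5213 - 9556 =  - 4343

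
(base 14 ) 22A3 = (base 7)23363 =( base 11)4586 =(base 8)13607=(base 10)6023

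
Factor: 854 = 2^1*7^1*61^1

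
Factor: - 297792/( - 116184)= 2^3*3^1*11^1 *103^(  -  1 ) =264/103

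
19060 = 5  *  3812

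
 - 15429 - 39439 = - 54868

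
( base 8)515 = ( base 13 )1C8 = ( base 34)9R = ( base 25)d8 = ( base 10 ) 333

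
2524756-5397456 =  - 2872700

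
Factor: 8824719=3^1*2941573^1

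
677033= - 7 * ( - 96719 )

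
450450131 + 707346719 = 1157796850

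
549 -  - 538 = 1087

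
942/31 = 30 + 12/31=30.39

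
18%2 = 0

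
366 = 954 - 588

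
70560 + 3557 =74117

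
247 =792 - 545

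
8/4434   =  4/2217 = 0.00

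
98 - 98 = 0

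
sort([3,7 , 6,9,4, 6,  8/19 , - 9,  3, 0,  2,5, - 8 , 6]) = [ - 9,-8,0, 8/19,2, 3,3,4,5,  6,  6, 6 , 7 , 9] 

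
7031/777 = 9 + 38/777 = 9.05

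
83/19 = 4  +  7/19 =4.37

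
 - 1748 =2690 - 4438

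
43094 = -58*(-743)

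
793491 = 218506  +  574985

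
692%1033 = 692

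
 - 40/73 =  - 40/73 = - 0.55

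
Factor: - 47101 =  - 19^1*37^1*67^1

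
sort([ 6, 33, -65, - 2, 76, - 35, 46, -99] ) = [ - 99,- 65,- 35,  -  2 , 6,33,46 , 76]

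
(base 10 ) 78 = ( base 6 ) 210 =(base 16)4E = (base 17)4a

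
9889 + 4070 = 13959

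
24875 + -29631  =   - 4756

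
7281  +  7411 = 14692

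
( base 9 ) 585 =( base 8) 742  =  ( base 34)e6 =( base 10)482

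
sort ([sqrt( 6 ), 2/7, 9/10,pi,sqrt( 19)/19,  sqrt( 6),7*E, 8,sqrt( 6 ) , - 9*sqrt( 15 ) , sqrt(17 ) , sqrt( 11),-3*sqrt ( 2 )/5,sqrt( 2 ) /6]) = [ -9*sqrt(15), - 3*sqrt( 2 ) /5, sqrt(19)/19, sqrt( 2)/6,2/7,9/10 , sqrt( 6),sqrt( 6), sqrt( 6),pi, sqrt ( 11),  sqrt( 17) , 8,7*E ] 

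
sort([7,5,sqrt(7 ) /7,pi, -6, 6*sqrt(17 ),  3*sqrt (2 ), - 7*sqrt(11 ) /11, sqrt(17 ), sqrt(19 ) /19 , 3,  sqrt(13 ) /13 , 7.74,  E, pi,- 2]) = [-6 , - 7*sqrt( 11 ) /11, - 2, sqrt( 19 ) /19, sqrt(13)/13, sqrt( 7) /7, E, 3, pi,pi , sqrt ( 17 ),3*sqrt ( 2),  5, 7, 7.74, 6*sqrt( 17)]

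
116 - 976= - 860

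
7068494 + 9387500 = 16455994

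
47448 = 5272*9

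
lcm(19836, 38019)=456228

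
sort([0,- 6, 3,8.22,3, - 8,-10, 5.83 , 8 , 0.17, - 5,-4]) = [-10, - 8, - 6,-5, - 4,0 , 0.17, 3,3, 5.83,8, 8.22]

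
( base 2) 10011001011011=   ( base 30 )AR9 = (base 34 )8gr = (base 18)1C59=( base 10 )9819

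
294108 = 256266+37842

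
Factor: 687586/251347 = 2^1*59^1 * 5827^1*251347^( - 1)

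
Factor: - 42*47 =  - 1974  =  - 2^1*3^1*7^1*47^1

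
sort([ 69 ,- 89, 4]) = [ - 89, 4,  69 ]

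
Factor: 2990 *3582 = 10710180 = 2^2 * 3^2* 5^1* 13^1*23^1*199^1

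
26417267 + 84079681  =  110496948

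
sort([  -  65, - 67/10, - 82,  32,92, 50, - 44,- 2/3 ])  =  [-82, - 65, - 44 , - 67/10, - 2/3,32,50,92]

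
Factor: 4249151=4249151^1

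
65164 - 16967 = 48197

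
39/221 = 3/17 = 0.18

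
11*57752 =635272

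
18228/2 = 9114 = 9114.00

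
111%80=31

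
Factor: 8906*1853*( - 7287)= - 2^1*3^1*7^1*17^1*61^1*73^1*109^1 * 347^1=- 120256034766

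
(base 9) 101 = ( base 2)1010010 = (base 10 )82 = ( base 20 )42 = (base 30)2m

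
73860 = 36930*2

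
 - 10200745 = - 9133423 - 1067322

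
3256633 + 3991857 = 7248490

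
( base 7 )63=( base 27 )1I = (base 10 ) 45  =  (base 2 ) 101101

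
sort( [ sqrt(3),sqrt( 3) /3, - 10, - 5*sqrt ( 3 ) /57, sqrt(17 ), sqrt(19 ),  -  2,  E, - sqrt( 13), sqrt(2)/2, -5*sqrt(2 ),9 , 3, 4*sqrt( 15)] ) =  [  -  10, - 5*sqrt(2), - sqrt(13 ), - 2, - 5 * sqrt (3) /57,sqrt(3) /3, sqrt (2)/2, sqrt(3),E, 3, sqrt( 17 ), sqrt(19 ), 9, 4*sqrt( 15 )]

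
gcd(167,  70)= 1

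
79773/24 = 26591/8  =  3323.88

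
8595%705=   135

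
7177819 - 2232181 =4945638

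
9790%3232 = 94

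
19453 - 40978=-21525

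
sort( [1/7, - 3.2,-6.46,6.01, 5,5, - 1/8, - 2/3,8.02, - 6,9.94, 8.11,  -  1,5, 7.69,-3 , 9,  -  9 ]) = [-9,  -  6.46, - 6,-3.2, - 3,  -  1, -2/3, - 1/8, 1/7, 5,  5, 5,6.01,7.69, 8.02,8.11, 9,9.94]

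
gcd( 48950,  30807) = 1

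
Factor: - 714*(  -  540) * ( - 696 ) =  - 268349760  =  -2^6*3^5*5^1*7^1 * 17^1*29^1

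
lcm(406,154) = 4466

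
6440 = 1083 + 5357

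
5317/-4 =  - 5317/4 = - 1329.25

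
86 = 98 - 12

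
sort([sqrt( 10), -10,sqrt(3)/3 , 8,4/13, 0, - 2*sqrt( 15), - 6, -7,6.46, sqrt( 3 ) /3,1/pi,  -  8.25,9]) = [ - 10, - 8.25, - 2*sqrt( 15), - 7,-6,0,4/13,1/pi,sqrt (3) /3, sqrt( 3 )/3,sqrt( 10 ),6.46,8,9]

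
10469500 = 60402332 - 49932832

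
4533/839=4533/839 = 5.40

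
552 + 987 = 1539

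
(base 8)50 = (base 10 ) 40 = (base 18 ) 24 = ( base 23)1H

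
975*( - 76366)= - 74456850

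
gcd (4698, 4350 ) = 174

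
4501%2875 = 1626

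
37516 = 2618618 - 2581102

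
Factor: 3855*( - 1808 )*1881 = - 13110269040 =- 2^4*3^3*5^1 * 11^1*19^1*113^1*257^1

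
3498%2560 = 938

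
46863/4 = 11715 +3/4 = 11715.75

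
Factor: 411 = 3^1*137^1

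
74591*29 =2163139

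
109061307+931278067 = 1040339374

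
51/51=1= 1.00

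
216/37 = 216/37= 5.84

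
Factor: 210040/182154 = 105020/91077 = 2^2*3^(-1 )*5^1*7^ ( - 1)*59^1*89^1 * 4337^(- 1) 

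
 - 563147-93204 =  - 656351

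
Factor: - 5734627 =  - 17^2*19843^1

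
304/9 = 304/9 = 33.78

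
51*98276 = 5012076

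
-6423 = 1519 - 7942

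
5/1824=5/1824= 0.00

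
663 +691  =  1354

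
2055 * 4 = 8220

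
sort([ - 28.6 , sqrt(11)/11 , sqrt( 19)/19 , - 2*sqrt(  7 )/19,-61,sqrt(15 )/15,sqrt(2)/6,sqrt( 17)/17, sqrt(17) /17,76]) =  [-61, - 28.6 , - 2*sqrt(7 ) /19, sqrt(19 )/19 , sqrt (2 )/6,sqrt(17 ) /17,sqrt( 17 ) /17, sqrt( 15) /15 , sqrt(11)/11, 76] 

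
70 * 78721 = 5510470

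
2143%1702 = 441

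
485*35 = 16975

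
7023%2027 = 942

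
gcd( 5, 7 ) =1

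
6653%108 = 65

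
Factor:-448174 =- 2^1*331^1*677^1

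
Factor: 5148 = 2^2*3^2*11^1*13^1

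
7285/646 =7285/646 = 11.28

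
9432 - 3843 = 5589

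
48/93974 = 24/46987 = 0.00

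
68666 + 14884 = 83550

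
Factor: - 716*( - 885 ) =633660 = 2^2* 3^1 * 5^1*59^1*179^1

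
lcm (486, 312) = 25272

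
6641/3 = 6641/3 =2213.67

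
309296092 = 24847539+284448553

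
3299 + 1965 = 5264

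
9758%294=56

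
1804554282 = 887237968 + 917316314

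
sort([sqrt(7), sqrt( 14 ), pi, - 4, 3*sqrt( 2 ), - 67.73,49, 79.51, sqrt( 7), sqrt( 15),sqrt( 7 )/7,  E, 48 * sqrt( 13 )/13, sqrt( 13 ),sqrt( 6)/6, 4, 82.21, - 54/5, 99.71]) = [ - 67.73,-54/5, - 4,sqrt( 7)/7, sqrt( 6)/6,sqrt( 7 ), sqrt( 7),E,pi, sqrt( 13), sqrt( 14 ),sqrt( 15 ),4, 3*sqrt(2),48 * sqrt(13)/13,49, 79.51,82.21,  99.71 ] 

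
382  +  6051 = 6433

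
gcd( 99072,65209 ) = 1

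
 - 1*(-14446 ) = 14446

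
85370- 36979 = 48391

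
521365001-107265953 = 414099048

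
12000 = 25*480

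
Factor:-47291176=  - 2^3*109^1*193^1*281^1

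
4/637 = 4/637 =0.01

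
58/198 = 29/99 = 0.29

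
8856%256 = 152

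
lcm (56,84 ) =168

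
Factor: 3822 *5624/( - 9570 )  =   - 3582488/1595 = - 2^3*5^( - 1)*7^2*11^ ( - 1 )*13^1*19^1*29^( - 1 )* 37^1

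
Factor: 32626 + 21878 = 2^3*3^2 * 757^1 = 54504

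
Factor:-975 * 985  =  -960375 = - 3^1* 5^3*13^1*197^1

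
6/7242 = 1/1207 =0.00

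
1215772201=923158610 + 292613591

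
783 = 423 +360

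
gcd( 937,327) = 1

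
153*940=143820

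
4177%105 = 82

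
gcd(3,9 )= 3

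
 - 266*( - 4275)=1137150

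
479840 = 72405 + 407435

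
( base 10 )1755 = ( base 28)26J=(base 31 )1pj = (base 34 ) 1hl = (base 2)11011011011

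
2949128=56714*52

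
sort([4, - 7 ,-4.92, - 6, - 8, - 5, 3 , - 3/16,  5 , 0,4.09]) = [- 8, - 7, - 6,-5,  -  4.92, - 3/16,  0,3, 4 , 4.09,5]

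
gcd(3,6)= 3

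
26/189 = 26/189 = 0.14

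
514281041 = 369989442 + 144291599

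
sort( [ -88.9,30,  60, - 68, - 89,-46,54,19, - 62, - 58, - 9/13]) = [  -  89, - 88.9, - 68, - 62, - 58, - 46,  -  9/13 , 19,30,  54,60 ]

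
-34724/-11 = 3156 + 8/11 = 3156.73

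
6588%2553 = 1482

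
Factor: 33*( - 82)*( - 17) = 46002 = 2^1*3^1*11^1*17^1*41^1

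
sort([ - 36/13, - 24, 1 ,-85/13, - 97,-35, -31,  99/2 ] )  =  [ - 97,-35, - 31 ,-24, - 85/13,-36/13, 1,99/2 ] 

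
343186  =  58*5917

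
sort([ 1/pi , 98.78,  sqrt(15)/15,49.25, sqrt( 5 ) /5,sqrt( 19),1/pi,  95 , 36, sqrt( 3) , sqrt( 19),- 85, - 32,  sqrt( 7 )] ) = [ - 85,-32 , sqrt( 15) /15,1/pi,1/pi, sqrt( 5)/5, sqrt (3) , sqrt( 7), sqrt(19),sqrt( 19), 36,49.25,  95,98.78 ] 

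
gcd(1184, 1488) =16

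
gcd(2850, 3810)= 30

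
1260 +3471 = 4731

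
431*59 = 25429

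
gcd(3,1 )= 1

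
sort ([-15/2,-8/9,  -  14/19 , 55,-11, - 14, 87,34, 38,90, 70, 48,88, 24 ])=[  -  14, - 11, - 15/2, - 8/9, -14/19, 24 , 34, 38 , 48, 55,70, 87, 88, 90 ] 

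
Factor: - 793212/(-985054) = 2^1*3^1*7^1*19^1*991^(- 1 ) = 798/991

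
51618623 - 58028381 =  - 6409758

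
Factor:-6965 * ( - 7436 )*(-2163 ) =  - 112025533620 = - 2^2*3^1*5^1*7^2* 11^1*13^2*103^1*199^1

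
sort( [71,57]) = [57 , 71]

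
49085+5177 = 54262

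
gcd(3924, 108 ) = 36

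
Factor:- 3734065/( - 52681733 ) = 5^1*13^( -1 ) * 746813^1*4052441^ ( - 1) 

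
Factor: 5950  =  2^1*5^2 *7^1*17^1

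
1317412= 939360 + 378052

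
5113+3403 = 8516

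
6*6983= 41898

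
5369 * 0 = 0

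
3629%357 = 59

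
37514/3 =37514/3 = 12504.67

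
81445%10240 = 9765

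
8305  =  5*1661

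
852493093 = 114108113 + 738384980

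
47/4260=47/4260 = 0.01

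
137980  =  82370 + 55610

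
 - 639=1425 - 2064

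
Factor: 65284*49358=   2^3 * 19^1  *  23^1*29^1*37^1  *859^1 = 3222287672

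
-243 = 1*( - 243 ) 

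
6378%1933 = 579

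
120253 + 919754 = 1040007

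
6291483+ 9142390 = 15433873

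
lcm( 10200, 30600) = 30600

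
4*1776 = 7104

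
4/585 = 4/585 = 0.01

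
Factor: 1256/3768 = 3^ (  -  1) = 1/3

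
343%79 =27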